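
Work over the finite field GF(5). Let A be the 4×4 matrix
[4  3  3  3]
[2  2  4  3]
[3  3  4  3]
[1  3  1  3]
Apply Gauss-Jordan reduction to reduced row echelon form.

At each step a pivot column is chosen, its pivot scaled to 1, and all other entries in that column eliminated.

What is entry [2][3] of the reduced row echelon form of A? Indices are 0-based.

M[2][3] = 2

pivot(0,0)=4: scale R0 → (1, 2, 2, 2)
  clear (1,0): R1 −= (2)R0 → (0, 3, 0, 4)
  clear (2,0): R2 −= (3)R0 → (0, 2, 3, 2)
  clear (3,0): R3 −= (1)R0 → (0, 1, 4, 1)
pivot(1,1)=3: scale R1 → (0, 1, 0, 3)
  clear (0,1): R0 −= (2)R1 → (1, 0, 2, 1)
  clear (2,1): R2 −= (2)R1 → (0, 0, 3, 1)
  clear (3,1): R3 −= (1)R1 → (0, 0, 4, 3)
pivot(2,2)=3: scale R2 → (0, 0, 1, 2)
  clear (0,2): R0 −= (2)R2 → (1, 0, 0, 2)
  clear (3,2): R3 −= (4)R2 → (0, 0, 0, 0)
col 3: no nonzero at/below row 3; advance.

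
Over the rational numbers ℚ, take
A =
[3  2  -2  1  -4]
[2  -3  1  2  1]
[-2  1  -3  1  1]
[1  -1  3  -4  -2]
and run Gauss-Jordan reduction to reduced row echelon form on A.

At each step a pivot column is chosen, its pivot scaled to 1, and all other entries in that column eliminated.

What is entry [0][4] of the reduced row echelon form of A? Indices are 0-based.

pivot(0,0)=3: scale R0 → (1, 2/3, -2/3, 1/3, -4/3)
  clear (1,0): R1 −= (2)R0 → (0, -13/3, 7/3, 4/3, 11/3)
  clear (2,0): R2 −= (-2)R0 → (0, 7/3, -13/3, 5/3, -5/3)
  clear (3,0): R3 −= (1)R0 → (0, -5/3, 11/3, -13/3, -2/3)
pivot(1,1)=-13/3: scale R1 → (0, 1, -7/13, -4/13, -11/13)
  clear (0,1): R0 −= (2/3)R1 → (1, 0, -4/13, 7/13, -10/13)
  clear (2,1): R2 −= (7/3)R1 → (0, 0, -40/13, 31/13, 4/13)
  clear (3,1): R3 −= (-5/3)R1 → (0, 0, 36/13, -63/13, -27/13)
pivot(2,2)=-40/13: scale R2 → (0, 0, 1, -31/40, -1/10)
  clear (0,2): R0 −= (-4/13)R2 → (1, 0, 0, 3/10, -4/5)
  clear (1,2): R1 −= (-7/13)R2 → (0, 1, 0, -29/40, -9/10)
  clear (3,2): R3 −= (36/13)R2 → (0, 0, 0, -27/10, -9/5)
pivot(3,3)=-27/10: scale R3 → (0, 0, 0, 1, 2/3)
  clear (0,3): R0 −= (3/10)R3 → (1, 0, 0, 0, -1)
  clear (1,3): R1 −= (-29/40)R3 → (0, 1, 0, 0, -5/12)
  clear (2,3): R2 −= (-31/40)R3 → (0, 0, 1, 0, 5/12)

M[0][4] = -1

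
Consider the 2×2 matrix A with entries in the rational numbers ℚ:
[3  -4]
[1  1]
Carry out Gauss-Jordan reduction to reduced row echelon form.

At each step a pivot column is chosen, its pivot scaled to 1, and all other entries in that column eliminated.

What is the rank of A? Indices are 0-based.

rank = 2

step 1: normalize row 0 (÷3) = (1, -4/3)
  row 1: subtract 1×row0 = (0, 7/3)
step 2: normalize row 1 (÷7/3) = (0, 1)
  row 0: subtract -4/3×row1 = (1, 0)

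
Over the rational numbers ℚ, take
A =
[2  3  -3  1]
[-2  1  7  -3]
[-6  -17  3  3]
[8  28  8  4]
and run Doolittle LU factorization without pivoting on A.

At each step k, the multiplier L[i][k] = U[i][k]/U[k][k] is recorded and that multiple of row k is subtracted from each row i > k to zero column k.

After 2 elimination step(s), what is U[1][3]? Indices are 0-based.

k=0: U[0][0]=2
  eliminate (1,0): mult=-1, new row 1: (0, 4, 4, -2); set L[1][0]=-1
  eliminate (2,0): mult=-3, new row 2: (0, -8, -6, 6); set L[2][0]=-3
  eliminate (3,0): mult=4, new row 3: (0, 16, 20, 0); set L[3][0]=4
k=1: U[1][1]=4
  eliminate (2,1): mult=-2, new row 2: (0, 0, 2, 2); set L[2][1]=-2
  eliminate (3,1): mult=4, new row 3: (0, 0, 4, 8); set L[3][1]=4

U[1][3] = -2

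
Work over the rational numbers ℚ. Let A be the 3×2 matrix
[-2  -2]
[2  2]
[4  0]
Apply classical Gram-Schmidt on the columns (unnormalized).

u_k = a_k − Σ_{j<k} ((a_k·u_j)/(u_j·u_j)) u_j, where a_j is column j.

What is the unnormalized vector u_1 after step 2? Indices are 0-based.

u_1 = (-4/3, 4/3, -4/3)

Step 1: u_0 = a_0 = (-2, 2, 4).
Step 2: u_1 = a_1 − (1/3)·u_0 = (-4/3, 4/3, -4/3).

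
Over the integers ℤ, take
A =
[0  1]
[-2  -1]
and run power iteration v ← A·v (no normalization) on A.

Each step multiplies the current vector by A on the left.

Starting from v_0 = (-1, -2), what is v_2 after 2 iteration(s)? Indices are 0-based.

v_0 = (-1, -2).
v_1 = A·v_0 = (-2, 4).
v_2 = A·v_1 = (4, 0).

v_2 = (4, 0)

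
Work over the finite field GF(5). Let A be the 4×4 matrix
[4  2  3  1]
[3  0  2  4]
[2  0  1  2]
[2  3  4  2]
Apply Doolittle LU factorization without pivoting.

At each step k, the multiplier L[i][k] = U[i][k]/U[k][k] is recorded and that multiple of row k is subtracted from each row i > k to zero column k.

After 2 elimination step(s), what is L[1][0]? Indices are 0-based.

L[1][0] = 2

Step 1: pivot at (0,0) is 4.
  row1 ← row1 − (2)·row0  ⇒  L[1][0]=2, U row1=(0, 1, 1, 2)
  row2 ← row2 − (3)·row0  ⇒  L[2][0]=3, U row2=(0, 4, 2, 4)
  row3 ← row3 − (3)·row0  ⇒  L[3][0]=3, U row3=(0, 2, 0, 4)
Step 2: pivot at (1,1) is 1.
  row2 ← row2 − (4)·row1  ⇒  L[2][1]=4, U row2=(0, 0, 3, 1)
  row3 ← row3 − (2)·row1  ⇒  L[3][1]=2, U row3=(0, 0, 3, 0)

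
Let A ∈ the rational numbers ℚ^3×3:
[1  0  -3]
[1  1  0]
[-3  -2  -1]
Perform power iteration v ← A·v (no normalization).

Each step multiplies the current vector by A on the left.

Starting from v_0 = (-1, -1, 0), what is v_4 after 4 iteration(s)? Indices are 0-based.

v_4 = (-178, -41, 52)

v_0 = (-1, -1, 0).
v_1 = A·v_0 = (-1, -2, 5).
v_2 = A·v_1 = (-16, -3, 2).
v_3 = A·v_2 = (-22, -19, 52).
v_4 = A·v_3 = (-178, -41, 52).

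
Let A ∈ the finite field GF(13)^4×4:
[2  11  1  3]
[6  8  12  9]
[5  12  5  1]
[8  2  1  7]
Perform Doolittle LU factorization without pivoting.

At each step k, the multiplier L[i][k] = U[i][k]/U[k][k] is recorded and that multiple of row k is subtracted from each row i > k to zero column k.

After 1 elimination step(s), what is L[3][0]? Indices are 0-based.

L[3][0] = 4

Step 1: pivot at (0,0) is 2.
  row1 ← row1 − (3)·row0  ⇒  L[1][0]=3, U row1=(0, 1, 9, 0)
  row2 ← row2 − (9)·row0  ⇒  L[2][0]=9, U row2=(0, 4, 9, 0)
  row3 ← row3 − (4)·row0  ⇒  L[3][0]=4, U row3=(0, 10, 10, 8)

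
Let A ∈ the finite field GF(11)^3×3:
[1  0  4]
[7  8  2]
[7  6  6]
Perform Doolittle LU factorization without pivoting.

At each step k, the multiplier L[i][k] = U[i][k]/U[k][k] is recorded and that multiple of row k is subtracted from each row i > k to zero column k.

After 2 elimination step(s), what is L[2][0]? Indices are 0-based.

L[2][0] = 7

[col 0] pivot 1
  R1 -= 7*R0 → (0, 8, 7)  (L[1][0] := 7)
  R2 -= 7*R0 → (0, 6, 0)  (L[2][0] := 7)
[col 1] pivot 8
  R2 -= 9*R1 → (0, 0, 3)  (L[2][1] := 9)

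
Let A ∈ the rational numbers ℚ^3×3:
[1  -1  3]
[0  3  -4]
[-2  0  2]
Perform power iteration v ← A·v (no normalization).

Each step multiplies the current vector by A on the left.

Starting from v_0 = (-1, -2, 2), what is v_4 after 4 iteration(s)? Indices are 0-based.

v_4 = (43, -242, -362)

v_0 = (-1, -2, 2).
v_1 = A·v_0 = (7, -14, 6).
v_2 = A·v_1 = (39, -66, -2).
v_3 = A·v_2 = (99, -190, -82).
v_4 = A·v_3 = (43, -242, -362).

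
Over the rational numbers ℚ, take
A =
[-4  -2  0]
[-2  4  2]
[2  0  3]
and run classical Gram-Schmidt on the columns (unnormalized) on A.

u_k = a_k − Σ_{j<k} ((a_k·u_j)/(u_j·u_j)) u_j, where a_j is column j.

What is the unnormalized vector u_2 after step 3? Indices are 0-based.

u_2 = (17/15, 17/30, 17/6)

Step 1: u_0 = a_0 = (-4, -2, 2).
Step 2: u_1 = a_1 − (0)·u_0 = (-2, 4, 0).
Step 3: u_2 = a_2 − (1/12)·u_0 − (2/5)·u_1 = (17/15, 17/30, 17/6).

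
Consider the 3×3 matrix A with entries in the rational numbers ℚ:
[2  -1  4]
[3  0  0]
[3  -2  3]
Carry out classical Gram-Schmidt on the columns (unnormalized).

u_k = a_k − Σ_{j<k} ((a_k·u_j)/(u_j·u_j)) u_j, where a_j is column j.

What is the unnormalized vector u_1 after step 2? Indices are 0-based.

Step 1: u_0 = a_0 = (2, 3, 3).
Step 2: u_1 = a_1 − (-4/11)·u_0 = (-3/11, 12/11, -10/11).

u_1 = (-3/11, 12/11, -10/11)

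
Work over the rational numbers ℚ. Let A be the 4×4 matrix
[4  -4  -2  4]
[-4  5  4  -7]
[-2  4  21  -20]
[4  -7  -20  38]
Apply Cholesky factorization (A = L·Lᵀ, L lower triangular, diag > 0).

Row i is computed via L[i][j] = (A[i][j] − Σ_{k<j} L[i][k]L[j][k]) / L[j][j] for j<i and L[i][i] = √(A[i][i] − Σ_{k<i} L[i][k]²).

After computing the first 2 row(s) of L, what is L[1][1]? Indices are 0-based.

Step 1: L[0][0] = √(4) = 2.
  L[1][0] = (-4) / L[0][0] = -2.
Step 2: L[1][1] = √(1) = 1.

L[1][1] = 1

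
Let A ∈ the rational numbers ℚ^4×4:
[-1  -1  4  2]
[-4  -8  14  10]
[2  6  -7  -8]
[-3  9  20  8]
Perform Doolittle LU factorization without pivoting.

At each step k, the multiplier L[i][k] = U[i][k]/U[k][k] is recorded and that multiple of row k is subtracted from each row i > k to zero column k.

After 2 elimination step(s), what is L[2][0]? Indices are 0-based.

L[2][0] = -2

k=0: U[0][0]=-1
  eliminate (1,0): mult=4, new row 1: (0, -4, -2, 2); set L[1][0]=4
  eliminate (2,0): mult=-2, new row 2: (0, 4, 1, -4); set L[2][0]=-2
  eliminate (3,0): mult=3, new row 3: (0, 12, 8, 2); set L[3][0]=3
k=1: U[1][1]=-4
  eliminate (2,1): mult=-1, new row 2: (0, 0, -1, -2); set L[2][1]=-1
  eliminate (3,1): mult=-3, new row 3: (0, 0, 2, 8); set L[3][1]=-3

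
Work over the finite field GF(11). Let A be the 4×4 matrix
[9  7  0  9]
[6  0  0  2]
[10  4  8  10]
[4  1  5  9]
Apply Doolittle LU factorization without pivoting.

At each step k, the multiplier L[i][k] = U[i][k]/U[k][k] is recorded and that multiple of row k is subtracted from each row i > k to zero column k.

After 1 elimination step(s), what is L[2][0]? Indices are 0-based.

Step 1: pivot at (0,0) is 9.
  row1 ← row1 − (8)·row0  ⇒  L[1][0]=8, U row1=(0, 10, 0, 7)
  row2 ← row2 − (6)·row0  ⇒  L[2][0]=6, U row2=(0, 6, 8, 0)
  row3 ← row3 − (9)·row0  ⇒  L[3][0]=9, U row3=(0, 4, 5, 5)

L[2][0] = 6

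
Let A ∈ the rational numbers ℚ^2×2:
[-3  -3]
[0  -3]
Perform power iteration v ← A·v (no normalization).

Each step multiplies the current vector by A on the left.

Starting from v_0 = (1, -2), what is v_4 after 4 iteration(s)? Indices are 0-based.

v_0 = (1, -2).
v_1 = A·v_0 = (3, 6).
v_2 = A·v_1 = (-27, -18).
v_3 = A·v_2 = (135, 54).
v_4 = A·v_3 = (-567, -162).

v_4 = (-567, -162)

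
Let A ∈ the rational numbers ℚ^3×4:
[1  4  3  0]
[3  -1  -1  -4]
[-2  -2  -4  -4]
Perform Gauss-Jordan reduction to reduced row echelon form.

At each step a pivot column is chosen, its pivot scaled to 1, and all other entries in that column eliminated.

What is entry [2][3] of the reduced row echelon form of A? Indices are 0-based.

pivot(0,0)=1: scale R0 → (1, 4, 3, 0)
  clear (1,0): R1 −= (3)R0 → (0, -13, -10, -4)
  clear (2,0): R2 −= (-2)R0 → (0, 6, 2, -4)
pivot(1,1)=-13: scale R1 → (0, 1, 10/13, 4/13)
  clear (0,1): R0 −= (4)R1 → (1, 0, -1/13, -16/13)
  clear (2,1): R2 −= (6)R1 → (0, 0, -34/13, -76/13)
pivot(2,2)=-34/13: scale R2 → (0, 0, 1, 38/17)
  clear (0,2): R0 −= (-1/13)R2 → (1, 0, 0, -18/17)
  clear (1,2): R1 −= (10/13)R2 → (0, 1, 0, -24/17)

M[2][3] = 38/17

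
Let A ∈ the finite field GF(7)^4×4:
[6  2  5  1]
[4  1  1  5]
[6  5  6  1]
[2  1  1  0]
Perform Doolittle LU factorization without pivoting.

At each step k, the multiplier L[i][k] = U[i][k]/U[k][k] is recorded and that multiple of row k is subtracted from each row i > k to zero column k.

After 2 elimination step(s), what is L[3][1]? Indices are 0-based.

L[3][1] = 6

[col 0] pivot 6
  R1 -= 3*R0 → (0, 2, 0, 2)  (L[1][0] := 3)
  R2 -= 1*R0 → (0, 3, 1, 0)  (L[2][0] := 1)
  R3 -= 5*R0 → (0, 5, 4, 2)  (L[3][0] := 5)
[col 1] pivot 2
  R2 -= 5*R1 → (0, 0, 1, 4)  (L[2][1] := 5)
  R3 -= 6*R1 → (0, 0, 4, 4)  (L[3][1] := 6)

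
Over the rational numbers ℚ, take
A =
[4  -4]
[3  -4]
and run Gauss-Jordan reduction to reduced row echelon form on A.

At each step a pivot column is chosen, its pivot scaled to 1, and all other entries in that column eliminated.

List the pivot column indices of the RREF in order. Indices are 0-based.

step 1: normalize row 0 (÷4) = (1, -1)
  row 1: subtract 3×row0 = (0, -1)
step 2: normalize row 1 (÷-1) = (0, 1)
  row 0: subtract -1×row1 = (1, 0)

pivot columns: 0, 1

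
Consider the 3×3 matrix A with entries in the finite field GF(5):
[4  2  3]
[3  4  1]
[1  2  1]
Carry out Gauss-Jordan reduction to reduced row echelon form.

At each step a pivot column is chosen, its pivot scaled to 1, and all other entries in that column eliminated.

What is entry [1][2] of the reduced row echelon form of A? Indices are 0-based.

M[1][2] = 1

pivot(0,0)=4: scale R0 → (1, 3, 2)
  clear (1,0): R1 −= (3)R0 → (0, 0, 0)
  clear (2,0): R2 −= (1)R0 → (0, 4, 4)
pivot(1,1): swap R1↔R2
pivot(1,1)=4: scale R1 → (0, 1, 1)
  clear (0,1): R0 −= (3)R1 → (1, 0, 4)
col 2: no nonzero at/below row 2; advance.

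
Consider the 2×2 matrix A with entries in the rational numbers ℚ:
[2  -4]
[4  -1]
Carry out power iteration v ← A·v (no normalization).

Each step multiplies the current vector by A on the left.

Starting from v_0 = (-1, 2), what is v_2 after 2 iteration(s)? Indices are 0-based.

v_0 = (-1, 2).
v_1 = A·v_0 = (-10, -6).
v_2 = A·v_1 = (4, -34).

v_2 = (4, -34)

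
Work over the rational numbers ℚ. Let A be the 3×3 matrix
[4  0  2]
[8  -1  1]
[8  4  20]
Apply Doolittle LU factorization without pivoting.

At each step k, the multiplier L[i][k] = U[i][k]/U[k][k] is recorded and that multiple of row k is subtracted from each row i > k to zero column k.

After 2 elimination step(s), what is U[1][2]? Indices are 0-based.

U[1][2] = -3

Step 1: pivot at (0,0) is 4.
  row1 ← row1 − (2)·row0  ⇒  L[1][0]=2, U row1=(0, -1, -3)
  row2 ← row2 − (2)·row0  ⇒  L[2][0]=2, U row2=(0, 4, 16)
Step 2: pivot at (1,1) is -1.
  row2 ← row2 − (-4)·row1  ⇒  L[2][1]=-4, U row2=(0, 0, 4)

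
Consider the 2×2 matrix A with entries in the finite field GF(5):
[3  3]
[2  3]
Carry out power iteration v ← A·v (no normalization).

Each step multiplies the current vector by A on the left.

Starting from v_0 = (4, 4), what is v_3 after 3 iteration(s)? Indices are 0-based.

v_0 = (4, 4).
v_1 = A·v_0 = (4, 0).
v_2 = A·v_1 = (2, 3).
v_3 = A·v_2 = (0, 3).

v_3 = (0, 3)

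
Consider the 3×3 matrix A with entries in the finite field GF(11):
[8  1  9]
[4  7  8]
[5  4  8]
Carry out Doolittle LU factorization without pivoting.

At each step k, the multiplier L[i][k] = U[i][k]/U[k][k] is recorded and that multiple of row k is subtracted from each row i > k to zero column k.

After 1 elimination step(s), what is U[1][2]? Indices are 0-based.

[col 0] pivot 8
  R1 -= 6*R0 → (0, 1, 9)  (L[1][0] := 6)
  R2 -= 2*R0 → (0, 2, 1)  (L[2][0] := 2)

U[1][2] = 9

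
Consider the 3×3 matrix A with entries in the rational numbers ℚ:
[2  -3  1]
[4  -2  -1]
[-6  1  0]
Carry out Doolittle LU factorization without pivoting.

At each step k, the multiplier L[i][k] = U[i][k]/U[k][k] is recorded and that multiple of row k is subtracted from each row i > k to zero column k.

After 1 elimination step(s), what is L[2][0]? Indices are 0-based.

L[2][0] = -3

k=0: U[0][0]=2
  eliminate (1,0): mult=2, new row 1: (0, 4, -3); set L[1][0]=2
  eliminate (2,0): mult=-3, new row 2: (0, -8, 3); set L[2][0]=-3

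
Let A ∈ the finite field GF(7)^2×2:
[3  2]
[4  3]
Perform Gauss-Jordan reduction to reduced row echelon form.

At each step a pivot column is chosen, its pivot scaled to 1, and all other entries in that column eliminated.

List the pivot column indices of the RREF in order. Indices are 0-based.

[1] R0 /= 3  ⇒  (1, 3)
     R1 -= 4·R0  ⇒  (0, 5)
[2] R1 /= 5  ⇒  (0, 1)
     R0 -= 3·R1  ⇒  (1, 0)

pivot columns: 0, 1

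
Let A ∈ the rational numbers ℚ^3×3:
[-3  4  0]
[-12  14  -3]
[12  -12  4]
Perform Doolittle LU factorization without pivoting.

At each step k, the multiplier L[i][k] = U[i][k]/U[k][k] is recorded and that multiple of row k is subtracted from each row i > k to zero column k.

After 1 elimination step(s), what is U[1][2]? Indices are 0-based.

k=0: U[0][0]=-3
  eliminate (1,0): mult=4, new row 1: (0, -2, -3); set L[1][0]=4
  eliminate (2,0): mult=-4, new row 2: (0, 4, 4); set L[2][0]=-4

U[1][2] = -3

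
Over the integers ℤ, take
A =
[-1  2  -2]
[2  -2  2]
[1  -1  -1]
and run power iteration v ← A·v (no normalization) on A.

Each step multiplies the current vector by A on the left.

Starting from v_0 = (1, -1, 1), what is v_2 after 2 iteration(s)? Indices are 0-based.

v_2 = (15, -20, -12)

v_0 = (1, -1, 1).
v_1 = A·v_0 = (-5, 6, 1).
v_2 = A·v_1 = (15, -20, -12).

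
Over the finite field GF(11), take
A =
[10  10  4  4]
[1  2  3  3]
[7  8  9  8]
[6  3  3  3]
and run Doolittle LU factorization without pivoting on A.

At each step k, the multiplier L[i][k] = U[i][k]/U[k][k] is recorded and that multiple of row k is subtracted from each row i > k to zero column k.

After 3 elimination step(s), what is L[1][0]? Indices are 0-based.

L[1][0] = 10

[col 0] pivot 10
  R1 -= 10*R0 → (0, 1, 7, 7)  (L[1][0] := 10)
  R2 -= 4*R0 → (0, 1, 4, 3)  (L[2][0] := 4)
  R3 -= 5*R0 → (0, 8, 5, 5)  (L[3][0] := 5)
[col 1] pivot 1
  R2 -= 1*R1 → (0, 0, 8, 7)  (L[2][1] := 1)
  R3 -= 8*R1 → (0, 0, 4, 4)  (L[3][1] := 8)
[col 2] pivot 8
  R3 -= 6*R2 → (0, 0, 0, 6)  (L[3][2] := 6)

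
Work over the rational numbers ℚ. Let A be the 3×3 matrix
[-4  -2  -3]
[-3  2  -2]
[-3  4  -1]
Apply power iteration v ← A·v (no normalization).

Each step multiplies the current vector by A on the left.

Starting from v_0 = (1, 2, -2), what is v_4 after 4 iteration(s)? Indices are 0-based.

v_0 = (1, 2, -2).
v_1 = A·v_0 = (-2, 5, 7).
v_2 = A·v_1 = (-23, 2, 19).
v_3 = A·v_2 = (31, 35, 58).
v_4 = A·v_3 = (-368, -139, -11).

v_4 = (-368, -139, -11)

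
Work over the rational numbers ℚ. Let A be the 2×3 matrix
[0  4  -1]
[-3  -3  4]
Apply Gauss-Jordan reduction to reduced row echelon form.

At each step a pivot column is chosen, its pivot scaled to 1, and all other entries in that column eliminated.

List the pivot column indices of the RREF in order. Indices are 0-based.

pivot columns: 0, 1

pivot(0,0): swap R0↔R1
pivot(0,0)=-3: scale R0 → (1, 1, -4/3)
pivot(1,1)=4: scale R1 → (0, 1, -1/4)
  clear (0,1): R0 −= (1)R1 → (1, 0, -13/12)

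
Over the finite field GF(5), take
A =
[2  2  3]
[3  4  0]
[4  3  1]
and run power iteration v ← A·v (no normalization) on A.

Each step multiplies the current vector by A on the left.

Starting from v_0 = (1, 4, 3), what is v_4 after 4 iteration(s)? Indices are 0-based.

v_4 = (2, 3, 3)

v_0 = (1, 4, 3).
v_1 = A·v_0 = (4, 4, 4).
v_2 = A·v_1 = (3, 3, 2).
v_3 = A·v_2 = (3, 1, 3).
v_4 = A·v_3 = (2, 3, 3).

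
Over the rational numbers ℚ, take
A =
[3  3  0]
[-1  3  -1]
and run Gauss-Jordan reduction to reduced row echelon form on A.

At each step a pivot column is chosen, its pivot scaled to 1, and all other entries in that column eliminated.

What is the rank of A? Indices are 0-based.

[1] R0 /= 3  ⇒  (1, 1, 0)
     R1 -= -1·R0  ⇒  (0, 4, -1)
[2] R1 /= 4  ⇒  (0, 1, -1/4)
     R0 -= 1·R1  ⇒  (1, 0, 1/4)

rank = 2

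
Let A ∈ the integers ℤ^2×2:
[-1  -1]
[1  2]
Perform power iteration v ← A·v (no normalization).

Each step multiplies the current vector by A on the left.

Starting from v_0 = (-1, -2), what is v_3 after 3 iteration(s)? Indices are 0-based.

v_0 = (-1, -2).
v_1 = A·v_0 = (3, -5).
v_2 = A·v_1 = (2, -7).
v_3 = A·v_2 = (5, -12).

v_3 = (5, -12)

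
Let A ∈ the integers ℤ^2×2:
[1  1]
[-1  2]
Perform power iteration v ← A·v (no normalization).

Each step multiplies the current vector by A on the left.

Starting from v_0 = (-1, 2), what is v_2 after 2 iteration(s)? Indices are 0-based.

v_2 = (6, 9)

v_0 = (-1, 2).
v_1 = A·v_0 = (1, 5).
v_2 = A·v_1 = (6, 9).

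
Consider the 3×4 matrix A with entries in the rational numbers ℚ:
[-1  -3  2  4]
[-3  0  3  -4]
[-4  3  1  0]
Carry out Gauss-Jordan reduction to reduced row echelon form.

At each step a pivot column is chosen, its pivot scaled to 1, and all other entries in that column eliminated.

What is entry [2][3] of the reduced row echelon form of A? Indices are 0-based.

step 1: normalize row 0 (÷-1) = (1, 3, -2, -4)
  row 1: subtract -3×row0 = (0, 9, -3, -16)
  row 2: subtract -4×row0 = (0, 15, -7, -16)
step 2: normalize row 1 (÷9) = (0, 1, -1/3, -16/9)
  row 0: subtract 3×row1 = (1, 0, -1, 4/3)
  row 2: subtract 15×row1 = (0, 0, -2, 32/3)
step 3: normalize row 2 (÷-2) = (0, 0, 1, -16/3)
  row 0: subtract -1×row2 = (1, 0, 0, -4)
  row 1: subtract -1/3×row2 = (0, 1, 0, -32/9)

M[2][3] = -16/3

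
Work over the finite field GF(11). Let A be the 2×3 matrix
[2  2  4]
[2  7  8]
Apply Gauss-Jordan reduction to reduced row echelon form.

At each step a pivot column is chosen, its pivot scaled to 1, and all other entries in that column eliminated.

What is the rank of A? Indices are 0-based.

rank = 2

step 1: normalize row 0 (÷2) = (1, 1, 2)
  row 1: subtract 2×row0 = (0, 5, 4)
step 2: normalize row 1 (÷5) = (0, 1, 3)
  row 0: subtract 1×row1 = (1, 0, 10)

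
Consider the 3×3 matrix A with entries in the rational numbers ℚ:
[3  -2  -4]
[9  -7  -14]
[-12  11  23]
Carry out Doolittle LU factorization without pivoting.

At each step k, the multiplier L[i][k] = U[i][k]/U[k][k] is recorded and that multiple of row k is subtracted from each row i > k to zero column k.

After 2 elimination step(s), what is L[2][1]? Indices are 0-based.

L[2][1] = -3

[col 0] pivot 3
  R1 -= 3*R0 → (0, -1, -2)  (L[1][0] := 3)
  R2 -= -4*R0 → (0, 3, 7)  (L[2][0] := -4)
[col 1] pivot -1
  R2 -= -3*R1 → (0, 0, 1)  (L[2][1] := -3)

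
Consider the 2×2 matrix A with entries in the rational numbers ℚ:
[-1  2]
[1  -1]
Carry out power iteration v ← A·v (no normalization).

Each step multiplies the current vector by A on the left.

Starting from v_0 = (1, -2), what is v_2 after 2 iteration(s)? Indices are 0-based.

v_2 = (11, -8)

v_0 = (1, -2).
v_1 = A·v_0 = (-5, 3).
v_2 = A·v_1 = (11, -8).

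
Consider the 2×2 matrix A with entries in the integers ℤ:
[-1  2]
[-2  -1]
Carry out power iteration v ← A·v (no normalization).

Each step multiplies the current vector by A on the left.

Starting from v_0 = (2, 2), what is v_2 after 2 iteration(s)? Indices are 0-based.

v_2 = (-14, 2)

v_0 = (2, 2).
v_1 = A·v_0 = (2, -6).
v_2 = A·v_1 = (-14, 2).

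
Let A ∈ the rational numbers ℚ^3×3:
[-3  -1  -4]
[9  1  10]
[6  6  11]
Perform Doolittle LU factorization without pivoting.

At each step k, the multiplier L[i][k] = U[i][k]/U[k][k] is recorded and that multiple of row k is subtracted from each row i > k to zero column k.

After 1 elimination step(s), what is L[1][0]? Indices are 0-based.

L[1][0] = -3

[col 0] pivot -3
  R1 -= -3*R0 → (0, -2, -2)  (L[1][0] := -3)
  R2 -= -2*R0 → (0, 4, 3)  (L[2][0] := -2)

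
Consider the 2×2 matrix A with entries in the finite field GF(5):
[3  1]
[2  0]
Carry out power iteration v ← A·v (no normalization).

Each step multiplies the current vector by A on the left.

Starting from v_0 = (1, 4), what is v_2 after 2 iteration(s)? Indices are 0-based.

v_0 = (1, 4).
v_1 = A·v_0 = (2, 2).
v_2 = A·v_1 = (3, 4).

v_2 = (3, 4)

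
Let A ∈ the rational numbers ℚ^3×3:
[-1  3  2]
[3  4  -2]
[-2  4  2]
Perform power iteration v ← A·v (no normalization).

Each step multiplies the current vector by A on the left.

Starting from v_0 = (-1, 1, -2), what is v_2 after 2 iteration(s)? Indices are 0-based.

v_0 = (-1, 1, -2).
v_1 = A·v_0 = (0, 5, 2).
v_2 = A·v_1 = (19, 16, 24).

v_2 = (19, 16, 24)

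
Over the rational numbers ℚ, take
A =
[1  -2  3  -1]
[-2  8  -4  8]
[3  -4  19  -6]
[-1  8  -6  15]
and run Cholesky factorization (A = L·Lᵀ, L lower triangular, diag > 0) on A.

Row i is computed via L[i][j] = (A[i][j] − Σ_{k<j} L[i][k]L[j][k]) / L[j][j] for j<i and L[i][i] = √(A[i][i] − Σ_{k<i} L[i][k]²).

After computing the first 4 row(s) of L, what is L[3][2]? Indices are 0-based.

Step 1: L[0][0] = √(1) = 1.
  L[1][0] = (-2) / L[0][0] = -2.
Step 2: L[1][1] = √(4) = 2.
  L[2][0] = (3) / L[0][0] = 3.
  L[2][1] = (2) / L[1][1] = 1.
Step 3: L[2][2] = √(9) = 3.
  L[3][0] = (-1) / L[0][0] = -1.
  L[3][1] = (6) / L[1][1] = 3.
  L[3][2] = (-6) / L[2][2] = -2.
Step 4: L[3][3] = √(1) = 1.

L[3][2] = -2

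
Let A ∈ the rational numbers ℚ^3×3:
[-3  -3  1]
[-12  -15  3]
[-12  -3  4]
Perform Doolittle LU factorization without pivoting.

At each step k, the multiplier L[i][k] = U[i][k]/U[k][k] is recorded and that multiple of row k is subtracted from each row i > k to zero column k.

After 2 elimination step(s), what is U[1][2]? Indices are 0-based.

U[1][2] = -1

k=0: U[0][0]=-3
  eliminate (1,0): mult=4, new row 1: (0, -3, -1); set L[1][0]=4
  eliminate (2,0): mult=4, new row 2: (0, 9, 0); set L[2][0]=4
k=1: U[1][1]=-3
  eliminate (2,1): mult=-3, new row 2: (0, 0, -3); set L[2][1]=-3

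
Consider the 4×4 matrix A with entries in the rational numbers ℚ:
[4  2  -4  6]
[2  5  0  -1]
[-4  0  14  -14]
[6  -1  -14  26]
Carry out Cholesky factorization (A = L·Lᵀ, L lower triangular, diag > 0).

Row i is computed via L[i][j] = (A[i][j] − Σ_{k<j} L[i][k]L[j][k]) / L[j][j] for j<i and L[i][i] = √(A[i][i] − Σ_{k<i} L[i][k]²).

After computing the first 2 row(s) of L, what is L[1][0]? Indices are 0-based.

Step 1: L[0][0] = √(4) = 2.
  L[1][0] = (2) / L[0][0] = 1.
Step 2: L[1][1] = √(4) = 2.

L[1][0] = 1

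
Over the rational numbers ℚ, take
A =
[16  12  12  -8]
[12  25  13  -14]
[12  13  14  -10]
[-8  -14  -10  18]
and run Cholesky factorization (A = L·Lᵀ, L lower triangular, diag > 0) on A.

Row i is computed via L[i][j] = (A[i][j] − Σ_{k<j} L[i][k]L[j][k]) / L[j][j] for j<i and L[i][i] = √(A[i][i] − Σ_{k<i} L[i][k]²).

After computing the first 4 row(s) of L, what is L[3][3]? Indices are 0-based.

Step 1: L[0][0] = √(16) = 4.
  L[1][0] = (12) / L[0][0] = 3.
Step 2: L[1][1] = √(16) = 4.
  L[2][0] = (12) / L[0][0] = 3.
  L[2][1] = (4) / L[1][1] = 1.
Step 3: L[2][2] = √(4) = 2.
  L[3][0] = (-8) / L[0][0] = -2.
  L[3][1] = (-8) / L[1][1] = -2.
  L[3][2] = (-2) / L[2][2] = -1.
Step 4: L[3][3] = √(9) = 3.

L[3][3] = 3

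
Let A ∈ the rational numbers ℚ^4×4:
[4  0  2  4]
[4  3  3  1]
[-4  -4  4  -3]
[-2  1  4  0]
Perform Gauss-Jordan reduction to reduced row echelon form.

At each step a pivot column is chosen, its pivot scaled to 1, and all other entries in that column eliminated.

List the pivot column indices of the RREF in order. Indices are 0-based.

pivot columns: 0, 1, 2, 3

pivot(0,0)=4: scale R0 → (1, 0, 1/2, 1)
  clear (1,0): R1 −= (4)R0 → (0, 3, 1, -3)
  clear (2,0): R2 −= (-4)R0 → (0, -4, 6, 1)
  clear (3,0): R3 −= (-2)R0 → (0, 1, 5, 2)
pivot(1,1)=3: scale R1 → (0, 1, 1/3, -1)
  clear (2,1): R2 −= (-4)R1 → (0, 0, 22/3, -3)
  clear (3,1): R3 −= (1)R1 → (0, 0, 14/3, 3)
pivot(2,2)=22/3: scale R2 → (0, 0, 1, -9/22)
  clear (0,2): R0 −= (1/2)R2 → (1, 0, 0, 53/44)
  clear (1,2): R1 −= (1/3)R2 → (0, 1, 0, -19/22)
  clear (3,2): R3 −= (14/3)R2 → (0, 0, 0, 54/11)
pivot(3,3)=54/11: scale R3 → (0, 0, 0, 1)
  clear (0,3): R0 −= (53/44)R3 → (1, 0, 0, 0)
  clear (1,3): R1 −= (-19/22)R3 → (0, 1, 0, 0)
  clear (2,3): R2 −= (-9/22)R3 → (0, 0, 1, 0)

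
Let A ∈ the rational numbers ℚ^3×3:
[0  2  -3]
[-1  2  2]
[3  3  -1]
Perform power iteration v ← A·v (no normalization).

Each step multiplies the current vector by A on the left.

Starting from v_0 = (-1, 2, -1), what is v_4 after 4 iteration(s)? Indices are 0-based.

v_4 = (213, 162, 47)

v_0 = (-1, 2, -1).
v_1 = A·v_0 = (7, 3, 4).
v_2 = A·v_1 = (-6, 7, 26).
v_3 = A·v_2 = (-64, 72, -23).
v_4 = A·v_3 = (213, 162, 47).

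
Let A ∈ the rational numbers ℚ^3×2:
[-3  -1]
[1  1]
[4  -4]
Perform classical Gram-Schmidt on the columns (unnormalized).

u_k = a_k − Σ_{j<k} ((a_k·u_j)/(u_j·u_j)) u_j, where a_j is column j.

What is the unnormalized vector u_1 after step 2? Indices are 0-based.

u_1 = (-31/13, 19/13, -28/13)

Step 1: u_0 = a_0 = (-3, 1, 4).
Step 2: u_1 = a_1 − (-6/13)·u_0 = (-31/13, 19/13, -28/13).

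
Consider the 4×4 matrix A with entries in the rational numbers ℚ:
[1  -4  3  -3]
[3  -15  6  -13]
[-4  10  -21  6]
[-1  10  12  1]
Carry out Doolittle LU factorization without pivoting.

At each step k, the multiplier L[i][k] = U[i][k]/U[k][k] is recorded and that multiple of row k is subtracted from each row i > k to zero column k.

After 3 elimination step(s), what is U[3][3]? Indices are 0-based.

[col 0] pivot 1
  R1 -= 3*R0 → (0, -3, -3, -4)  (L[1][0] := 3)
  R2 -= -4*R0 → (0, -6, -9, -6)  (L[2][0] := -4)
  R3 -= -1*R0 → (0, 6, 15, -2)  (L[3][0] := -1)
[col 1] pivot -3
  R2 -= 2*R1 → (0, 0, -3, 2)  (L[2][1] := 2)
  R3 -= -2*R1 → (0, 0, 9, -10)  (L[3][1] := -2)
[col 2] pivot -3
  R3 -= -3*R2 → (0, 0, 0, -4)  (L[3][2] := -3)

U[3][3] = -4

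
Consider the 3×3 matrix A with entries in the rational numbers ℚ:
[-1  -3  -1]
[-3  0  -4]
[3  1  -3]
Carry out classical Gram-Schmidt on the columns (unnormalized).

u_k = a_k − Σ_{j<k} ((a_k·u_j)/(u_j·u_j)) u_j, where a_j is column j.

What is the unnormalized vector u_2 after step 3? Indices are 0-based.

Step 1: u_0 = a_0 = (-1, -3, 3).
Step 2: u_1 = a_1 − (6/19)·u_0 = (-51/19, 18/19, 1/19).
Step 3: u_2 = a_2 − (4/19)·u_0 − (-12/77)·u_1 = (-93/77, -248/77, -279/77).

u_2 = (-93/77, -248/77, -279/77)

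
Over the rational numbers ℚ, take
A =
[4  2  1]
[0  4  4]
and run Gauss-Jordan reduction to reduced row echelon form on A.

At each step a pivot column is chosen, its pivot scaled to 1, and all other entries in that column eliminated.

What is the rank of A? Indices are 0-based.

rank = 2

[1] R0 /= 4  ⇒  (1, 1/2, 1/4)
[2] R1 /= 4  ⇒  (0, 1, 1)
     R0 -= 1/2·R1  ⇒  (1, 0, -1/4)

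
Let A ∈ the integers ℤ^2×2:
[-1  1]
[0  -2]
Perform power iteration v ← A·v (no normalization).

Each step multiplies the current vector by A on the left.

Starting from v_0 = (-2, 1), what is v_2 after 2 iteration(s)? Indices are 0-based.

v_0 = (-2, 1).
v_1 = A·v_0 = (3, -2).
v_2 = A·v_1 = (-5, 4).

v_2 = (-5, 4)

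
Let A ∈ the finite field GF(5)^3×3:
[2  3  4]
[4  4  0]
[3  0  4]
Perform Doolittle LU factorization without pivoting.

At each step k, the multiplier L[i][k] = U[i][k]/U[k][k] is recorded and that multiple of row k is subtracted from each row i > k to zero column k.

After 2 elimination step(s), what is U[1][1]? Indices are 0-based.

Step 1: pivot at (0,0) is 2.
  row1 ← row1 − (2)·row0  ⇒  L[1][0]=2, U row1=(0, 3, 2)
  row2 ← row2 − (4)·row0  ⇒  L[2][0]=4, U row2=(0, 3, 3)
Step 2: pivot at (1,1) is 3.
  row2 ← row2 − (1)·row1  ⇒  L[2][1]=1, U row2=(0, 0, 1)

U[1][1] = 3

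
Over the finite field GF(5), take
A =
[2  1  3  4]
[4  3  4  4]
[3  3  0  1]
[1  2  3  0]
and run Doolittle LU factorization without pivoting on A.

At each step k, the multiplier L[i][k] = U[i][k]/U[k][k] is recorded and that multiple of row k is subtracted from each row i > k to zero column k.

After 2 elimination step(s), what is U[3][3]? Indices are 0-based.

U[3][3] = 4

k=0: U[0][0]=2
  eliminate (1,0): mult=2, new row 1: (0, 1, 3, 1); set L[1][0]=2
  eliminate (2,0): mult=4, new row 2: (0, 4, 3, 0); set L[2][0]=4
  eliminate (3,0): mult=3, new row 3: (0, 4, 4, 3); set L[3][0]=3
k=1: U[1][1]=1
  eliminate (2,1): mult=4, new row 2: (0, 0, 1, 1); set L[2][1]=4
  eliminate (3,1): mult=4, new row 3: (0, 0, 2, 4); set L[3][1]=4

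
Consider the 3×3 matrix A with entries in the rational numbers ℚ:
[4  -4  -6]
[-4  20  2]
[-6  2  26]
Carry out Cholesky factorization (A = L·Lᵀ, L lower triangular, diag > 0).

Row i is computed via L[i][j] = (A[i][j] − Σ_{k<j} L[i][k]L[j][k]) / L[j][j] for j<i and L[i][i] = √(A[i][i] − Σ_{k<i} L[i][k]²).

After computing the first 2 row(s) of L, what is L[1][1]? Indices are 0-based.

Step 1: L[0][0] = √(4) = 2.
  L[1][0] = (-4) / L[0][0] = -2.
Step 2: L[1][1] = √(16) = 4.

L[1][1] = 4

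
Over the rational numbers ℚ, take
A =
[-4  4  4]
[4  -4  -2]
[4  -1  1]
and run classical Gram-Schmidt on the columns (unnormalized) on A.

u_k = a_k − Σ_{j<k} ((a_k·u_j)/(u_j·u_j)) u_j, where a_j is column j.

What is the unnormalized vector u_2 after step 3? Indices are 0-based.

u_2 = (1, 1, 0)

Step 1: u_0 = a_0 = (-4, 4, 4).
Step 2: u_1 = a_1 − (-3/4)·u_0 = (1, -1, 2).
Step 3: u_2 = a_2 − (-5/12)·u_0 − (4/3)·u_1 = (1, 1, 0).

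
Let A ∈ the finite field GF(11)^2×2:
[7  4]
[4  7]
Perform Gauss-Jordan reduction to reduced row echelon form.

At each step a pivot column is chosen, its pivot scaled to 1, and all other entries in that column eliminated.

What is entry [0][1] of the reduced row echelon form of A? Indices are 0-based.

pivot(0,0)=7: scale R0 → (1, 10)
  clear (1,0): R1 −= (4)R0 → (0, 0)
col 1: no nonzero at/below row 1; advance.

M[0][1] = 10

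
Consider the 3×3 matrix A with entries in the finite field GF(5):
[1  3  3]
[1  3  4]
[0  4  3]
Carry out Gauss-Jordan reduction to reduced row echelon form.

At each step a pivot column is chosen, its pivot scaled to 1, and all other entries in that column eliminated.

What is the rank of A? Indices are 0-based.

step 1: normalize row 0 (÷1) = (1, 3, 3)
  row 1: subtract 1×row0 = (0, 0, 1)
step 2: exchange rows 1,2
step 2: normalize row 1 (÷4) = (0, 1, 2)
  row 0: subtract 3×row1 = (1, 0, 2)
step 3: normalize row 2 (÷1) = (0, 0, 1)
  row 0: subtract 2×row2 = (1, 0, 0)
  row 1: subtract 2×row2 = (0, 1, 0)

rank = 3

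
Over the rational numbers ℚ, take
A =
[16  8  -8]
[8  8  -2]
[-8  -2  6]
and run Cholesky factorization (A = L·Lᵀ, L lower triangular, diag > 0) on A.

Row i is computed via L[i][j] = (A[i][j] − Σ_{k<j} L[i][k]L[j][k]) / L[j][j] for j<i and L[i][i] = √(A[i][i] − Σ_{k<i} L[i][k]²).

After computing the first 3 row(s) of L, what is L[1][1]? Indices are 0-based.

L[1][1] = 2

Step 1: L[0][0] = √(16) = 4.
  L[1][0] = (8) / L[0][0] = 2.
Step 2: L[1][1] = √(4) = 2.
  L[2][0] = (-8) / L[0][0] = -2.
  L[2][1] = (2) / L[1][1] = 1.
Step 3: L[2][2] = √(1) = 1.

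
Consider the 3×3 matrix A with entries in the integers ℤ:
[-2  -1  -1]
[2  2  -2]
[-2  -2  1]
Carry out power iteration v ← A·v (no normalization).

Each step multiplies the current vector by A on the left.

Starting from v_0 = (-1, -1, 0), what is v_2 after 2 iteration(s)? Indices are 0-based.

v_0 = (-1, -1, 0).
v_1 = A·v_0 = (3, -4, 4).
v_2 = A·v_1 = (-6, -10, 6).

v_2 = (-6, -10, 6)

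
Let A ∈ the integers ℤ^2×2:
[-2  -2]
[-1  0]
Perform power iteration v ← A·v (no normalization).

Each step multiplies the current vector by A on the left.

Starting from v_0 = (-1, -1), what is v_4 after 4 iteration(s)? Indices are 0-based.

v_4 = (-76, -28)

v_0 = (-1, -1).
v_1 = A·v_0 = (4, 1).
v_2 = A·v_1 = (-10, -4).
v_3 = A·v_2 = (28, 10).
v_4 = A·v_3 = (-76, -28).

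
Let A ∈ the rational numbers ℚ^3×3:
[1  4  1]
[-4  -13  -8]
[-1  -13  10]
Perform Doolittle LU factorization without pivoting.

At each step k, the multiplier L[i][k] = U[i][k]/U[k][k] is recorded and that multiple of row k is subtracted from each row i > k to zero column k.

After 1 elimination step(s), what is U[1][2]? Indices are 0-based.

U[1][2] = -4

Step 1: pivot at (0,0) is 1.
  row1 ← row1 − (-4)·row0  ⇒  L[1][0]=-4, U row1=(0, 3, -4)
  row2 ← row2 − (-1)·row0  ⇒  L[2][0]=-1, U row2=(0, -9, 11)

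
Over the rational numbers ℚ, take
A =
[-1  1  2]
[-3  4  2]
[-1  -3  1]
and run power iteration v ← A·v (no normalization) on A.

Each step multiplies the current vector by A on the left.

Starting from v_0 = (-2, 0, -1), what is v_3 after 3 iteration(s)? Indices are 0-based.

v_3 = (-10, 32, -71)

v_0 = (-2, 0, -1).
v_1 = A·v_0 = (0, 4, 1).
v_2 = A·v_1 = (6, 18, -11).
v_3 = A·v_2 = (-10, 32, -71).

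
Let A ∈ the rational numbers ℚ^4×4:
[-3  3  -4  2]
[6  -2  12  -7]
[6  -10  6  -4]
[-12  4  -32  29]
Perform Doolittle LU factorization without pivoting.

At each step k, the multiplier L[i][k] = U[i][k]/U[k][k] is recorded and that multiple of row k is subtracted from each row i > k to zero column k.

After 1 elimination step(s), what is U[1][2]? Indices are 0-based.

[col 0] pivot -3
  R1 -= -2*R0 → (0, 4, 4, -3)  (L[1][0] := -2)
  R2 -= -2*R0 → (0, -4, -2, 0)  (L[2][0] := -2)
  R3 -= 4*R0 → (0, -8, -16, 21)  (L[3][0] := 4)

U[1][2] = 4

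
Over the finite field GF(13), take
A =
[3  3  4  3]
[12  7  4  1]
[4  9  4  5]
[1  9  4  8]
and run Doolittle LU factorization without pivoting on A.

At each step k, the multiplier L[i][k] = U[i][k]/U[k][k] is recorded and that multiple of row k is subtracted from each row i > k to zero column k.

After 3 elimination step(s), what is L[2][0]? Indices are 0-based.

L[2][0] = 10

[col 0] pivot 3
  R1 -= 4*R0 → (0, 8, 1, 2)  (L[1][0] := 4)
  R2 -= 10*R0 → (0, 5, 3, 1)  (L[2][0] := 10)
  R3 -= 9*R0 → (0, 8, 7, 7)  (L[3][0] := 9)
[col 1] pivot 8
  R2 -= 12*R1 → (0, 0, 4, 3)  (L[2][1] := 12)
  R3 -= 1*R1 → (0, 0, 6, 5)  (L[3][1] := 1)
[col 2] pivot 4
  R3 -= 8*R2 → (0, 0, 0, 7)  (L[3][2] := 8)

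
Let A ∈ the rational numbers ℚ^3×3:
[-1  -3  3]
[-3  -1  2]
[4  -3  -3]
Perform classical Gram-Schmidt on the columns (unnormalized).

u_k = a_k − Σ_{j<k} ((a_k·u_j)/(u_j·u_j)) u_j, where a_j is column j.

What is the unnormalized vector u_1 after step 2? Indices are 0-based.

u_1 = (-42/13, -22/13, -27/13)

Step 1: u_0 = a_0 = (-1, -3, 4).
Step 2: u_1 = a_1 − (-3/13)·u_0 = (-42/13, -22/13, -27/13).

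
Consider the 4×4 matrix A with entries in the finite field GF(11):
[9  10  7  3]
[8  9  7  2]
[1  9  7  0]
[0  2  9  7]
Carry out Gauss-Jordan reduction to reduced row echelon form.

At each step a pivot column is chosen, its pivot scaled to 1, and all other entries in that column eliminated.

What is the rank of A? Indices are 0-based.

rank = 4

[1] R0 /= 9  ⇒  (1, 6, 2, 4)
     R1 -= 8·R0  ⇒  (0, 5, 2, 3)
     R2 -= 1·R0  ⇒  (0, 3, 5, 7)
[2] R1 /= 5  ⇒  (0, 1, 7, 5)
     R0 -= 6·R1  ⇒  (1, 0, 4, 7)
     R2 -= 3·R1  ⇒  (0, 0, 6, 3)
     R3 -= 2·R1  ⇒  (0, 0, 6, 8)
[3] R2 /= 6  ⇒  (0, 0, 1, 6)
     R0 -= 4·R2  ⇒  (1, 0, 0, 5)
     R1 -= 7·R2  ⇒  (0, 1, 0, 7)
     R3 -= 6·R2  ⇒  (0, 0, 0, 5)
[4] R3 /= 5  ⇒  (0, 0, 0, 1)
     R0 -= 5·R3  ⇒  (1, 0, 0, 0)
     R1 -= 7·R3  ⇒  (0, 1, 0, 0)
     R2 -= 6·R3  ⇒  (0, 0, 1, 0)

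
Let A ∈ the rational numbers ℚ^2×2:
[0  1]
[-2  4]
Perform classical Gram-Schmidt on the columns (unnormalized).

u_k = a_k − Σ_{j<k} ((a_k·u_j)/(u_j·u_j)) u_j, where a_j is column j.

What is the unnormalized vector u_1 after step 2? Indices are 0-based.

u_1 = (1, 0)

Step 1: u_0 = a_0 = (0, -2).
Step 2: u_1 = a_1 − (-2)·u_0 = (1, 0).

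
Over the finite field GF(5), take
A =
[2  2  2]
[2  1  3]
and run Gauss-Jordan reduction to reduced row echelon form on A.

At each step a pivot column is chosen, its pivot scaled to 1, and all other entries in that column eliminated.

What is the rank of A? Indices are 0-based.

rank = 2

pivot(0,0)=2: scale R0 → (1, 1, 1)
  clear (1,0): R1 −= (2)R0 → (0, 4, 1)
pivot(1,1)=4: scale R1 → (0, 1, 4)
  clear (0,1): R0 −= (1)R1 → (1, 0, 2)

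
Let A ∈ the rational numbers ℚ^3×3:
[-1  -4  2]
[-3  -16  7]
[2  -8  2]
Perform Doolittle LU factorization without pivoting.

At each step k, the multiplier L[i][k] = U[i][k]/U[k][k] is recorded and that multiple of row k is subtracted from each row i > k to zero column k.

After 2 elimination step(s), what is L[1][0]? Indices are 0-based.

L[1][0] = 3

Step 1: pivot at (0,0) is -1.
  row1 ← row1 − (3)·row0  ⇒  L[1][0]=3, U row1=(0, -4, 1)
  row2 ← row2 − (-2)·row0  ⇒  L[2][0]=-2, U row2=(0, -16, 6)
Step 2: pivot at (1,1) is -4.
  row2 ← row2 − (4)·row1  ⇒  L[2][1]=4, U row2=(0, 0, 2)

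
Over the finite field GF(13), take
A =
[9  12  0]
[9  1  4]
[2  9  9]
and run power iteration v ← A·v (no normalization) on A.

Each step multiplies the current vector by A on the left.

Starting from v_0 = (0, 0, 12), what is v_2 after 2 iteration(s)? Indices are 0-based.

v_0 = (0, 0, 12).
v_1 = A·v_0 = (0, 9, 4).
v_2 = A·v_1 = (4, 12, 0).

v_2 = (4, 12, 0)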